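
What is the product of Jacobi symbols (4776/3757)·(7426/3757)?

By multiplicativity, (4776·7426/3757) = (4776/3757)·(7426/3757).
First factor (4776/3757):
(4776/3757)
  = (1019/3757)    [4776 ≡ 1019 mod 3757]
  = (3757/1019)    [QR: 3757 ≡ 1 mod 4, sign kept]
  = (700/1019)    [3757 ≡ 700 mod 1019]
  = (175/1019)    [1019 ≡ 3 mod 8 ⇒ (2/1019)^2 = +1]
  = -(1019/175)    [QR: both ≡ 3 mod 4, sign flips]
  = -(144/175)    [1019 ≡ 144 mod 175]
  = -(9/175)    [175 ≡ 7 mod 8 ⇒ (2/175)^4 = +1]
  = -(175/9)    [QR: 9 ≡ 1 mod 4, sign kept]
  = -(4/9)    [175 ≡ 4 mod 9]
  = -(1/9)    [9 ≡ 1 mod 8 ⇒ (2/9)^2 = +1]
  = -1    [(1/9) = 1]
Second factor (7426/3757):
(7426/3757)
  = (3669/3757)    [7426 ≡ 3669 mod 3757]
  = (3757/3669)    [QR: 3669 ≡ 1 mod 4, sign kept]
  = (88/3669)    [3757 ≡ 88 mod 3669]
  = -(11/3669)    [3669 ≡ 5 mod 8 ⇒ (2/3669)^3 = -1]
  = -(3669/11)    [QR: 3669 ≡ 1 mod 4, sign kept]
  = -(6/11)    [3669 ≡ 6 mod 11]
  = (3/11)    [11 ≡ 3 mod 8 ⇒ (2/11) = -1]
  = -(11/3)    [QR: both ≡ 3 mod 4, sign flips]
  = -(2/3)    [11 ≡ 2 mod 3]
  = (1/3)    [3 ≡ 3 mod 8 ⇒ (2/3) = -1]
  = 1    [(1/3) = 1]
Product: (-1)·(1) = -1.

-1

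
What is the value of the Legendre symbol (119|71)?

1

(119|71)
  = (48|71)    [119 ≡ 48 mod 71]
  = (3|71)    [71 ≡ 7 mod 8 ⇒ (2|71)^4 = +1]
  = -(71|3)    [QR: both ≡ 3 mod 4, sign flips]
  = -(2|3)    [71 ≡ 2 mod 3]
  = (1|3)    [3 ≡ 3 mod 8 ⇒ (2|3) = -1]
  = 1    [(1|3) = 1]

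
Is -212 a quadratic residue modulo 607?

no

Pull out -1: (-212/607) = (-1/607)·(212/607). Since 607 ≡ 3 (mod 4), (-1/607) = -1. Now have -(212/607).
Factor out 2: 212 = 2^2·53. Since 607 ≡ 7 (mod 8), (2/607) = +1, and (2/607)^2 = +1. Now have -(53/607).
53 ≡ 1 (mod 4), so quadratic reciprocity gives (53/607) = (607/53). Reduce: 607 ≡ 24 (mod 53). Now have -(24/53).
Factor out 2: 24 = 2^3·3. Since 53 ≡ 5 (mod 8), (2/53) = -1, and (2/53)^3 = -1. Now have (3/53).
53 ≡ 1 (mod 4), so quadratic reciprocity gives (3/53) = (53/3). Reduce: 53 ≡ 2 (mod 3). Now have (2/3).
Factor out 2: 2 = 2. Since 3 ≡ 3 (mod 8), (2/3) = -1. Now have -(1/3).
(1/3) = 1. Collecting the sign factors: -1.
(-212/607) = -1, and 607 is prime, so -212 is not a quadratic residue mod 607.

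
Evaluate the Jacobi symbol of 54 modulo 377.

(54/377)
  = (27/377)    [377 ≡ 1 mod 8 ⇒ (2/377) = +1]
  = (377/27)    [QR: 377 ≡ 1 mod 4, sign kept]
  = (26/27)    [377 ≡ 26 mod 27]
  = -(13/27)    [27 ≡ 3 mod 8 ⇒ (2/27) = -1]
  = -(27/13)    [QR: 13 ≡ 1 mod 4, sign kept]
  = -(1/13)    [27 ≡ 1 mod 13]
  = -1    [(1/13) = 1]

-1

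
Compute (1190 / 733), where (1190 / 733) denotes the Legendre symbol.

-1

Reduce the numerator: 1190 ≡ 457 (mod 733), so (1190 / 733) = (457 / 733).
457 ≡ 1 (mod 4), so quadratic reciprocity gives (457 / 733) = (733 / 457). Reduce: 733 ≡ 276 (mod 457). Now have (276 / 457).
Factor out 2: 276 = 2^2·69. Since 457 ≡ 1 (mod 8), (2 / 457) = +1, and (2 / 457)^2 = +1. Now have (69 / 457).
69 ≡ 1 (mod 4), so quadratic reciprocity gives (69 / 457) = (457 / 69). Reduce: 457 ≡ 43 (mod 69). Now have (43 / 69).
69 ≡ 1 (mod 4), so quadratic reciprocity gives (43 / 69) = (69 / 43). Reduce: 69 ≡ 26 (mod 43). Now have (26 / 43).
Factor out 2: 26 = 2·13. Since 43 ≡ 3 (mod 8), (2 / 43) = -1. Now have -(13 / 43).
13 ≡ 1 (mod 4), so quadratic reciprocity gives (13 / 43) = (43 / 13). Reduce: 43 ≡ 4 (mod 13). Now have -(4 / 13).
Factor out 2: 4 = 2^2. Since 13 ≡ 5 (mod 8), (2 / 13) = -1, and (2 / 13)^2 = +1. Now have -(1 / 13).
(1 / 13) = 1. Collecting the sign factors: -1.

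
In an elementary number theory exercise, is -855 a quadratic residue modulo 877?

(-855/877)
  = (22/877)    [-855 ≡ 22 mod 877]
  = -(11/877)    [877 ≡ 5 mod 8 ⇒ (2/877) = -1]
  = -(877/11)    [QR: 877 ≡ 1 mod 4, sign kept]
  = -(8/11)    [877 ≡ 8 mod 11]
  = (1/11)    [11 ≡ 3 mod 8 ⇒ (2/11)^3 = -1]
  = 1    [(1/11) = 1]
(-855/877) = 1, and 877 is prime, so -855 is a quadratic residue mod 877.

yes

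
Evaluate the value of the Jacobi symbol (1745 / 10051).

(1745 / 10051)
  = (10051 / 1745)    [QR: 1745 ≡ 1 mod 4, sign kept]
  = (1326 / 1745)    [10051 ≡ 1326 mod 1745]
  = (663 / 1745)    [1745 ≡ 1 mod 8 ⇒ (2 / 1745) = +1]
  = (1745 / 663)    [QR: 1745 ≡ 1 mod 4, sign kept]
  = (419 / 663)    [1745 ≡ 419 mod 663]
  = -(663 / 419)    [QR: both ≡ 3 mod 4, sign flips]
  = -(244 / 419)    [663 ≡ 244 mod 419]
  = -(61 / 419)    [419 ≡ 3 mod 8 ⇒ (2 / 419)^2 = +1]
  = -(419 / 61)    [QR: 61 ≡ 1 mod 4, sign kept]
  = -(53 / 61)    [419 ≡ 53 mod 61]
  = -(61 / 53)    [QR: 53 ≡ 1 mod 4, sign kept]
  = -(8 / 53)    [61 ≡ 8 mod 53]
  = (1 / 53)    [53 ≡ 5 mod 8 ⇒ (2 / 53)^3 = -1]
  = 1    [(1 / 53) = 1]

1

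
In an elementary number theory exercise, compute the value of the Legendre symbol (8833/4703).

Reduce the numerator: 8833 ≡ 4130 (mod 4703), so (8833/4703) = (4130/4703).
Factor out 2: 4130 = 2·2065. Since 4703 ≡ 7 (mod 8), (2/4703) = +1. Now have (2065/4703).
2065 ≡ 1 (mod 4), so quadratic reciprocity gives (2065/4703) = (4703/2065). Reduce: 4703 ≡ 573 (mod 2065). Now have (573/2065).
573 ≡ 1 (mod 4), so quadratic reciprocity gives (573/2065) = (2065/573). Reduce: 2065 ≡ 346 (mod 573). Now have (346/573).
Factor out 2: 346 = 2·173. Since 573 ≡ 5 (mod 8), (2/573) = -1. Now have -(173/573).
173 ≡ 1 (mod 4), so quadratic reciprocity gives (173/573) = (573/173). Reduce: 573 ≡ 54 (mod 173). Now have -(54/173).
Factor out 2: 54 = 2·27. Since 173 ≡ 5 (mod 8), (2/173) = -1. Now have (27/173).
173 ≡ 1 (mod 4), so quadratic reciprocity gives (27/173) = (173/27). Reduce: 173 ≡ 11 (mod 27). Now have (11/27).
Both 11 ≡ 3 and 27 ≡ 3 (mod 4), so reciprocity gives (11/27) = -(27/11). Reduce: 27 ≡ 5 (mod 11). Now have -(5/11).
5 ≡ 1 (mod 4), so quadratic reciprocity gives (5/11) = (11/5). Reduce: 11 ≡ 1 (mod 5). Now have -(1/5).
(1/5) = 1. Collecting the sign factors: -1.

-1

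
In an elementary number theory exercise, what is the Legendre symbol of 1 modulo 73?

1

(1 / 73) = 1. Collecting the sign factors: 1.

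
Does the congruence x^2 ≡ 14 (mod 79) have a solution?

(14/79)
  = (7/79)    [79 ≡ 7 mod 8 ⇒ (2/79) = +1]
  = -(79/7)    [QR: both ≡ 3 mod 4, sign flips]
  = -(2/7)    [79 ≡ 2 mod 7]
  = -(1/7)    [7 ≡ 7 mod 8 ⇒ (2/7) = +1]
  = -1    [(1/7) = 1]
The Legendre symbol is -1, so x^2 ≡ 14 (mod 79) has no solution.

no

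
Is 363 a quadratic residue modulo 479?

(363/479)
  = -(479/363)    [QR: both ≡ 3 mod 4, sign flips]
  = -(116/363)    [479 ≡ 116 mod 363]
  = -(29/363)    [363 ≡ 3 mod 8 ⇒ (2/363)^2 = +1]
  = -(363/29)    [QR: 29 ≡ 1 mod 4, sign kept]
  = -(15/29)    [363 ≡ 15 mod 29]
  = -(29/15)    [QR: 29 ≡ 1 mod 4, sign kept]
  = -(14/15)    [29 ≡ 14 mod 15]
  = -(7/15)    [15 ≡ 7 mod 8 ⇒ (2/15) = +1]
  = (15/7)    [QR: both ≡ 3 mod 4, sign flips]
  = (1/7)    [15 ≡ 1 mod 7]
  = 1    [(1/7) = 1]
(363/479) = 1, and 479 is prime, so 363 is a quadratic residue mod 479.

yes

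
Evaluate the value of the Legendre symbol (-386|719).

1

(-386|719)
  = -(386|719)    [719 ≡ 3 mod 4 ⇒ (-1|719) = -1]
  = -(193|719)    [719 ≡ 7 mod 8 ⇒ (2|719) = +1]
  = -(719|193)    [QR: 193 ≡ 1 mod 4, sign kept]
  = -(140|193)    [719 ≡ 140 mod 193]
  = -(35|193)    [193 ≡ 1 mod 8 ⇒ (2|193)^2 = +1]
  = -(193|35)    [QR: 193 ≡ 1 mod 4, sign kept]
  = -(18|35)    [193 ≡ 18 mod 35]
  = (9|35)    [35 ≡ 3 mod 8 ⇒ (2|35) = -1]
  = (35|9)    [QR: 9 ≡ 1 mod 4, sign kept]
  = (8|9)    [35 ≡ 8 mod 9]
  = (1|9)    [9 ≡ 1 mod 8 ⇒ (2|9)^3 = +1]
  = 1    [(1|9) = 1]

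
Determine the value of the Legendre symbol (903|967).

-1

(903|967)
  = -(967|903)    [QR: both ≡ 3 mod 4, sign flips]
  = -(64|903)    [967 ≡ 64 mod 903]
  = -(1|903)    [903 ≡ 7 mod 8 ⇒ (2|903)^6 = +1]
  = -1    [(1|903) = 1]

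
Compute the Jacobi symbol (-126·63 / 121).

1

By multiplicativity, (-126·63 / 121) = (-126 / 121)·(63 / 121).
First factor (-126 / 121):
(-126 / 121)
  = (116 / 121)    [-126 ≡ 116 mod 121]
  = (29 / 121)    [121 ≡ 1 mod 8 ⇒ (2 / 121)^2 = +1]
  = (121 / 29)    [QR: 29 ≡ 1 mod 4, sign kept]
  = (5 / 29)    [121 ≡ 5 mod 29]
  = (29 / 5)    [QR: 5 ≡ 1 mod 4, sign kept]
  = (4 / 5)    [29 ≡ 4 mod 5]
  = (1 / 5)    [5 ≡ 5 mod 8 ⇒ (2 / 5)^2 = +1]
  = 1    [(1 / 5) = 1]
Second factor (63 / 121):
(63 / 121)
  = (121 / 63)    [QR: 121 ≡ 1 mod 4, sign kept]
  = (58 / 63)    [121 ≡ 58 mod 63]
  = (29 / 63)    [63 ≡ 7 mod 8 ⇒ (2 / 63) = +1]
  = (63 / 29)    [QR: 29 ≡ 1 mod 4, sign kept]
  = (5 / 29)    [63 ≡ 5 mod 29]
  = (29 / 5)    [QR: 5 ≡ 1 mod 4, sign kept]
  = (4 / 5)    [29 ≡ 4 mod 5]
  = (1 / 5)    [5 ≡ 5 mod 8 ⇒ (2 / 5)^2 = +1]
  = 1    [(1 / 5) = 1]
Product: (1)·(1) = 1.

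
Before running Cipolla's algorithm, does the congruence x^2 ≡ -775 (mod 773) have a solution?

(-775/773)
  = (775/773)    [773 ≡ 1 mod 4 ⇒ (-1/773) = +1]
  = (2/773)    [775 ≡ 2 mod 773]
  = -(1/773)    [773 ≡ 5 mod 8 ⇒ (2/773) = -1]
  = -1    [(1/773) = 1]
(-775/773) = -1, and 773 is prime, so -775 is not a quadratic residue mod 773.

no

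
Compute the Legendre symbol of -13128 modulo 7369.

-1

Reduce the numerator: -13128 ≡ 1610 (mod 7369), so (-13128 / 7369) = (1610 / 7369).
Factor out 2: 1610 = 2·805. Since 7369 ≡ 1 (mod 8), (2 / 7369) = +1. Now have (805 / 7369).
805 ≡ 1 (mod 4), so quadratic reciprocity gives (805 / 7369) = (7369 / 805). Reduce: 7369 ≡ 124 (mod 805). Now have (124 / 805).
Factor out 2: 124 = 2^2·31. Since 805 ≡ 5 (mod 8), (2 / 805) = -1, and (2 / 805)^2 = +1. Now have (31 / 805).
805 ≡ 1 (mod 4), so quadratic reciprocity gives (31 / 805) = (805 / 31). Reduce: 805 ≡ 30 (mod 31). Now have (30 / 31).
Factor out 2: 30 = 2·15. Since 31 ≡ 7 (mod 8), (2 / 31) = +1. Now have (15 / 31).
Both 15 ≡ 3 and 31 ≡ 3 (mod 4), so reciprocity gives (15 / 31) = -(31 / 15). Reduce: 31 ≡ 1 (mod 15). Now have -(1 / 15).
(1 / 15) = 1. Collecting the sign factors: -1.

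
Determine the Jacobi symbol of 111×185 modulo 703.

By multiplicativity, (111·185/703) = (111/703)·(185/703).
First factor (111/703):
Both 111 ≡ 3 and 703 ≡ 3 (mod 4), so reciprocity gives (111/703) = -(703/111). Reduce: 703 ≡ 37 (mod 111). Now have -(37/111).
37 ≡ 1 (mod 4), so quadratic reciprocity gives (37/111) = (111/37). Reduce: 111 ≡ 0 (mod 37). Now have -(0/37).
The numerator is now 0 with denominator 37 > 1: the symbol is 0.
Second factor (185/703):
185 ≡ 1 (mod 4), so quadratic reciprocity gives (185/703) = (703/185). Reduce: 703 ≡ 148 (mod 185). Now have (148/185).
Factor out 2: 148 = 2^2·37. Since 185 ≡ 1 (mod 8), (2/185) = +1, and (2/185)^2 = +1. Now have (37/185).
37 ≡ 1 (mod 4), so quadratic reciprocity gives (37/185) = (185/37). Reduce: 185 ≡ 0 (mod 37). Now have (0/37).
The numerator is now 0 with denominator 37 > 1: the symbol is 0.
Product: (0)·(0) = 0.

0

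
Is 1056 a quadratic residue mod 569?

Reduce the numerator: 1056 ≡ 487 (mod 569), so (1056/569) = (487/569).
569 ≡ 1 (mod 4), so quadratic reciprocity gives (487/569) = (569/487). Reduce: 569 ≡ 82 (mod 487). Now have (82/487).
Factor out 2: 82 = 2·41. Since 487 ≡ 7 (mod 8), (2/487) = +1. Now have (41/487).
41 ≡ 1 (mod 4), so quadratic reciprocity gives (41/487) = (487/41). Reduce: 487 ≡ 36 (mod 41). Now have (36/41).
Factor out 2: 36 = 2^2·9. Since 41 ≡ 1 (mod 8), (2/41) = +1, and (2/41)^2 = +1. Now have (9/41).
9 ≡ 1 (mod 4), so quadratic reciprocity gives (9/41) = (41/9). Reduce: 41 ≡ 5 (mod 9). Now have (5/9).
5 ≡ 1 (mod 4), so quadratic reciprocity gives (5/9) = (9/5). Reduce: 9 ≡ 4 (mod 5). Now have (4/5).
Factor out 2: 4 = 2^2. Since 5 ≡ 5 (mod 8), (2/5) = -1, and (2/5)^2 = +1. Now have (1/5).
(1/5) = 1. Collecting the sign factors: 1.
(1056/569) = 1, and 569 is prime, so 1056 is a quadratic residue mod 569.

yes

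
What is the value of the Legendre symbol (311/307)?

Reduce the numerator: 311 ≡ 4 (mod 307), so (311/307) = (4/307).
Factor out 2: 4 = 2^2. Since 307 ≡ 3 (mod 8), (2/307) = -1, and (2/307)^2 = +1. Now have (1/307).
(1/307) = 1. Collecting the sign factors: 1.

1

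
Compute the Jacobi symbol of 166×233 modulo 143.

By multiplicativity, (166·233 / 143) = (166 / 143)·(233 / 143).
First factor (166 / 143):
Reduce the numerator: 166 ≡ 23 (mod 143), so (166 / 143) = (23 / 143).
Both 23 ≡ 3 and 143 ≡ 3 (mod 4), so reciprocity gives (23 / 143) = -(143 / 23). Reduce: 143 ≡ 5 (mod 23). Now have -(5 / 23).
5 ≡ 1 (mod 4), so quadratic reciprocity gives (5 / 23) = (23 / 5). Reduce: 23 ≡ 3 (mod 5). Now have -(3 / 5).
5 ≡ 1 (mod 4), so quadratic reciprocity gives (3 / 5) = (5 / 3). Reduce: 5 ≡ 2 (mod 3). Now have -(2 / 3).
Factor out 2: 2 = 2. Since 3 ≡ 3 (mod 8), (2 / 3) = -1. Now have (1 / 3).
(1 / 3) = 1. Collecting the sign factors: 1.
Second factor (233 / 143):
Reduce the numerator: 233 ≡ 90 (mod 143), so (233 / 143) = (90 / 143).
Factor out 2: 90 = 2·45. Since 143 ≡ 7 (mod 8), (2 / 143) = +1. Now have (45 / 143).
45 ≡ 1 (mod 4), so quadratic reciprocity gives (45 / 143) = (143 / 45). Reduce: 143 ≡ 8 (mod 45). Now have (8 / 45).
Factor out 2: 8 = 2^3. Since 45 ≡ 5 (mod 8), (2 / 45) = -1, and (2 / 45)^3 = -1. Now have -(1 / 45).
(1 / 45) = 1. Collecting the sign factors: -1.
Product: (1)·(-1) = -1.

-1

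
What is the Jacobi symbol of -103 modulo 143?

-1

(-103|143)
  = -(103|143)    [143 ≡ 3 mod 4 ⇒ (-1|143) = -1]
  = (143|103)    [QR: both ≡ 3 mod 4, sign flips]
  = (40|103)    [143 ≡ 40 mod 103]
  = (5|103)    [103 ≡ 7 mod 8 ⇒ (2|103)^3 = +1]
  = (103|5)    [QR: 5 ≡ 1 mod 4, sign kept]
  = (3|5)    [103 ≡ 3 mod 5]
  = (5|3)    [QR: 5 ≡ 1 mod 4, sign kept]
  = (2|3)    [5 ≡ 2 mod 3]
  = -(1|3)    [3 ≡ 3 mod 8 ⇒ (2|3) = -1]
  = -1    [(1|3) = 1]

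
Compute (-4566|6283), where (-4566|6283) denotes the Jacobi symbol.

-1

Reduce the numerator: -4566 ≡ 1717 (mod 6283), so (-4566|6283) = (1717|6283).
1717 ≡ 1 (mod 4), so quadratic reciprocity gives (1717|6283) = (6283|1717). Reduce: 6283 ≡ 1132 (mod 1717). Now have (1132|1717).
Factor out 2: 1132 = 2^2·283. Since 1717 ≡ 5 (mod 8), (2|1717) = -1, and (2|1717)^2 = +1. Now have (283|1717).
1717 ≡ 1 (mod 4), so quadratic reciprocity gives (283|1717) = (1717|283). Reduce: 1717 ≡ 19 (mod 283). Now have (19|283).
Both 19 ≡ 3 and 283 ≡ 3 (mod 4), so reciprocity gives (19|283) = -(283|19). Reduce: 283 ≡ 17 (mod 19). Now have -(17|19).
17 ≡ 1 (mod 4), so quadratic reciprocity gives (17|19) = (19|17). Reduce: 19 ≡ 2 (mod 17). Now have -(2|17).
Factor out 2: 2 = 2. Since 17 ≡ 1 (mod 8), (2|17) = +1. Now have -(1|17).
(1|17) = 1. Collecting the sign factors: -1.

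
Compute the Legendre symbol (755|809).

(755|809)
  = (809|755)    [QR: 809 ≡ 1 mod 4, sign kept]
  = (54|755)    [809 ≡ 54 mod 755]
  = -(27|755)    [755 ≡ 3 mod 8 ⇒ (2|755) = -1]
  = (755|27)    [QR: both ≡ 3 mod 4, sign flips]
  = (26|27)    [755 ≡ 26 mod 27]
  = -(13|27)    [27 ≡ 3 mod 8 ⇒ (2|27) = -1]
  = -(27|13)    [QR: 13 ≡ 1 mod 4, sign kept]
  = -(1|13)    [27 ≡ 1 mod 13]
  = -1    [(1|13) = 1]

-1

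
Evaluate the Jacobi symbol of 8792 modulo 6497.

-1

(8792/6497)
  = (2295/6497)    [8792 ≡ 2295 mod 6497]
  = (6497/2295)    [QR: 6497 ≡ 1 mod 4, sign kept]
  = (1907/2295)    [6497 ≡ 1907 mod 2295]
  = -(2295/1907)    [QR: both ≡ 3 mod 4, sign flips]
  = -(388/1907)    [2295 ≡ 388 mod 1907]
  = -(97/1907)    [1907 ≡ 3 mod 8 ⇒ (2/1907)^2 = +1]
  = -(1907/97)    [QR: 97 ≡ 1 mod 4, sign kept]
  = -(64/97)    [1907 ≡ 64 mod 97]
  = -(1/97)    [97 ≡ 1 mod 8 ⇒ (2/97)^6 = +1]
  = -1    [(1/97) = 1]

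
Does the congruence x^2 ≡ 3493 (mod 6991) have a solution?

(3493/6991)
  = (6991/3493)    [QR: 3493 ≡ 1 mod 4, sign kept]
  = (5/3493)    [6991 ≡ 5 mod 3493]
  = (3493/5)    [QR: 5 ≡ 1 mod 4, sign kept]
  = (3/5)    [3493 ≡ 3 mod 5]
  = (5/3)    [QR: 5 ≡ 1 mod 4, sign kept]
  = (2/3)    [5 ≡ 2 mod 3]
  = -(1/3)    [3 ≡ 3 mod 8 ⇒ (2/3) = -1]
  = -1    [(1/3) = 1]
The Legendre symbol is -1, so x^2 ≡ 3493 (mod 6991) has no solution.

no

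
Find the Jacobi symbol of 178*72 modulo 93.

By multiplicativity, (178·72 / 93) = (178 / 93)·(72 / 93).
First factor (178 / 93):
(178 / 93)
  = (85 / 93)    [178 ≡ 85 mod 93]
  = (93 / 85)    [QR: 85 ≡ 1 mod 4, sign kept]
  = (8 / 85)    [93 ≡ 8 mod 85]
  = -(1 / 85)    [85 ≡ 5 mod 8 ⇒ (2 / 85)^3 = -1]
  = -1    [(1 / 85) = 1]
Second factor (72 / 93):
(72 / 93)
  = -(9 / 93)    [93 ≡ 5 mod 8 ⇒ (2 / 93)^3 = -1]
  = -(93 / 9)    [QR: 9 ≡ 1 mod 4, sign kept]
  = -(3 / 9)    [93 ≡ 3 mod 9]
  = -(9 / 3)    [QR: 9 ≡ 1 mod 4, sign kept]
  = -(0 / 3)    [9 ≡ 0 mod 3]
  = 0    [numerator 0, gcd > 1]
Product: (-1)·(0) = 0.

0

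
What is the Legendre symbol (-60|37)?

-1

(-60|37)
  = (14|37)    [-60 ≡ 14 mod 37]
  = -(7|37)    [37 ≡ 5 mod 8 ⇒ (2|37) = -1]
  = -(37|7)    [QR: 37 ≡ 1 mod 4, sign kept]
  = -(2|7)    [37 ≡ 2 mod 7]
  = -(1|7)    [7 ≡ 7 mod 8 ⇒ (2|7) = +1]
  = -1    [(1|7) = 1]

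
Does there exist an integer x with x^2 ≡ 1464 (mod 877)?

Reduce the numerator: 1464 ≡ 587 (mod 877), so (1464/877) = (587/877).
877 ≡ 1 (mod 4), so quadratic reciprocity gives (587/877) = (877/587). Reduce: 877 ≡ 290 (mod 587). Now have (290/587).
Factor out 2: 290 = 2·145. Since 587 ≡ 3 (mod 8), (2/587) = -1. Now have -(145/587).
145 ≡ 1 (mod 4), so quadratic reciprocity gives (145/587) = (587/145). Reduce: 587 ≡ 7 (mod 145). Now have -(7/145).
145 ≡ 1 (mod 4), so quadratic reciprocity gives (7/145) = (145/7). Reduce: 145 ≡ 5 (mod 7). Now have -(5/7).
5 ≡ 1 (mod 4), so quadratic reciprocity gives (5/7) = (7/5). Reduce: 7 ≡ 2 (mod 5). Now have -(2/5).
Factor out 2: 2 = 2. Since 5 ≡ 5 (mod 8), (2/5) = -1. Now have (1/5).
(1/5) = 1. Collecting the sign factors: 1.
(1464/877) = 1, and 877 is prime, so 1464 is a quadratic residue mod 877.

yes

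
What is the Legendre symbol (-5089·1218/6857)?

-1

By multiplicativity, (-5089·1218/6857) = (-5089/6857)·(1218/6857).
First factor (-5089/6857):
Reduce the numerator: -5089 ≡ 1768 (mod 6857), so (-5089/6857) = (1768/6857).
Factor out 2: 1768 = 2^3·221. Since 6857 ≡ 1 (mod 8), (2/6857) = +1, and (2/6857)^3 = +1. Now have (221/6857).
221 ≡ 1 (mod 4), so quadratic reciprocity gives (221/6857) = (6857/221). Reduce: 6857 ≡ 6 (mod 221). Now have (6/221).
Factor out 2: 6 = 2·3. Since 221 ≡ 5 (mod 8), (2/221) = -1. Now have -(3/221).
221 ≡ 1 (mod 4), so quadratic reciprocity gives (3/221) = (221/3). Reduce: 221 ≡ 2 (mod 3). Now have -(2/3).
Factor out 2: 2 = 2. Since 3 ≡ 3 (mod 8), (2/3) = -1. Now have (1/3).
(1/3) = 1. Collecting the sign factors: 1.
Second factor (1218/6857):
Factor out 2: 1218 = 2·609. Since 6857 ≡ 1 (mod 8), (2/6857) = +1. Now have (609/6857).
609 ≡ 1 (mod 4), so quadratic reciprocity gives (609/6857) = (6857/609). Reduce: 6857 ≡ 158 (mod 609). Now have (158/609).
Factor out 2: 158 = 2·79. Since 609 ≡ 1 (mod 8), (2/609) = +1. Now have (79/609).
609 ≡ 1 (mod 4), so quadratic reciprocity gives (79/609) = (609/79). Reduce: 609 ≡ 56 (mod 79). Now have (56/79).
Factor out 2: 56 = 2^3·7. Since 79 ≡ 7 (mod 8), (2/79) = +1, and (2/79)^3 = +1. Now have (7/79).
Both 7 ≡ 3 and 79 ≡ 3 (mod 4), so reciprocity gives (7/79) = -(79/7). Reduce: 79 ≡ 2 (mod 7). Now have -(2/7).
Factor out 2: 2 = 2. Since 7 ≡ 7 (mod 8), (2/7) = +1. Now have -(1/7).
(1/7) = 1. Collecting the sign factors: -1.
Product: (1)·(-1) = -1.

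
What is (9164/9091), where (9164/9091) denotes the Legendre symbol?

Reduce the numerator: 9164 ≡ 73 (mod 9091), so (9164/9091) = (73/9091).
73 ≡ 1 (mod 4), so quadratic reciprocity gives (73/9091) = (9091/73). Reduce: 9091 ≡ 39 (mod 73). Now have (39/73).
73 ≡ 1 (mod 4), so quadratic reciprocity gives (39/73) = (73/39). Reduce: 73 ≡ 34 (mod 39). Now have (34/39).
Factor out 2: 34 = 2·17. Since 39 ≡ 7 (mod 8), (2/39) = +1. Now have (17/39).
17 ≡ 1 (mod 4), so quadratic reciprocity gives (17/39) = (39/17). Reduce: 39 ≡ 5 (mod 17). Now have (5/17).
5 ≡ 1 (mod 4), so quadratic reciprocity gives (5/17) = (17/5). Reduce: 17 ≡ 2 (mod 5). Now have (2/5).
Factor out 2: 2 = 2. Since 5 ≡ 5 (mod 8), (2/5) = -1. Now have -(1/5).
(1/5) = 1. Collecting the sign factors: -1.

-1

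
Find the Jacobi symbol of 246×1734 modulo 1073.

-1

By multiplicativity, (246·1734 / 1073) = (246 / 1073)·(1734 / 1073).
First factor (246 / 1073):
(246 / 1073)
  = (123 / 1073)    [1073 ≡ 1 mod 8 ⇒ (2 / 1073) = +1]
  = (1073 / 123)    [QR: 1073 ≡ 1 mod 4, sign kept]
  = (89 / 123)    [1073 ≡ 89 mod 123]
  = (123 / 89)    [QR: 89 ≡ 1 mod 4, sign kept]
  = (34 / 89)    [123 ≡ 34 mod 89]
  = (17 / 89)    [89 ≡ 1 mod 8 ⇒ (2 / 89) = +1]
  = (89 / 17)    [QR: 17 ≡ 1 mod 4, sign kept]
  = (4 / 17)    [89 ≡ 4 mod 17]
  = (1 / 17)    [17 ≡ 1 mod 8 ⇒ (2 / 17)^2 = +1]
  = 1    [(1 / 17) = 1]
Second factor (1734 / 1073):
(1734 / 1073)
  = (661 / 1073)    [1734 ≡ 661 mod 1073]
  = (1073 / 661)    [QR: 661 ≡ 1 mod 4, sign kept]
  = (412 / 661)    [1073 ≡ 412 mod 661]
  = (103 / 661)    [661 ≡ 5 mod 8 ⇒ (2 / 661)^2 = +1]
  = (661 / 103)    [QR: 661 ≡ 1 mod 4, sign kept]
  = (43 / 103)    [661 ≡ 43 mod 103]
  = -(103 / 43)    [QR: both ≡ 3 mod 4, sign flips]
  = -(17 / 43)    [103 ≡ 17 mod 43]
  = -(43 / 17)    [QR: 17 ≡ 1 mod 4, sign kept]
  = -(9 / 17)    [43 ≡ 9 mod 17]
  = -(17 / 9)    [QR: 9 ≡ 1 mod 4, sign kept]
  = -(8 / 9)    [17 ≡ 8 mod 9]
  = -(1 / 9)    [9 ≡ 1 mod 8 ⇒ (2 / 9)^3 = +1]
  = -1    [(1 / 9) = 1]
Product: (1)·(-1) = -1.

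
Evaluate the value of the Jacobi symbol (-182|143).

(-182|143)
  = (104|143)    [-182 ≡ 104 mod 143]
  = (13|143)    [143 ≡ 7 mod 8 ⇒ (2|143)^3 = +1]
  = (143|13)    [QR: 13 ≡ 1 mod 4, sign kept]
  = (0|13)    [143 ≡ 0 mod 13]
  = 0    [numerator 0, gcd > 1]

0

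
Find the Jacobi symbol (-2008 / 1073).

1

Reduce the numerator: -2008 ≡ 138 (mod 1073), so (-2008 / 1073) = (138 / 1073).
Factor out 2: 138 = 2·69. Since 1073 ≡ 1 (mod 8), (2 / 1073) = +1. Now have (69 / 1073).
69 ≡ 1 (mod 4), so quadratic reciprocity gives (69 / 1073) = (1073 / 69). Reduce: 1073 ≡ 38 (mod 69). Now have (38 / 69).
Factor out 2: 38 = 2·19. Since 69 ≡ 5 (mod 8), (2 / 69) = -1. Now have -(19 / 69).
69 ≡ 1 (mod 4), so quadratic reciprocity gives (19 / 69) = (69 / 19). Reduce: 69 ≡ 12 (mod 19). Now have -(12 / 19).
Factor out 2: 12 = 2^2·3. Since 19 ≡ 3 (mod 8), (2 / 19) = -1, and (2 / 19)^2 = +1. Now have -(3 / 19).
Both 3 ≡ 3 and 19 ≡ 3 (mod 4), so reciprocity gives (3 / 19) = -(19 / 3). Reduce: 19 ≡ 1 (mod 3). Now have (1 / 3).
(1 / 3) = 1. Collecting the sign factors: 1.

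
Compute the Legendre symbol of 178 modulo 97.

1

(178|97)
  = (81|97)    [178 ≡ 81 mod 97]
  = (97|81)    [QR: 81 ≡ 1 mod 4, sign kept]
  = (16|81)    [97 ≡ 16 mod 81]
  = (1|81)    [81 ≡ 1 mod 8 ⇒ (2|81)^4 = +1]
  = 1    [(1|81) = 1]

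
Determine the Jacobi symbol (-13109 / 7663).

(-13109 / 7663)
  = (2217 / 7663)    [-13109 ≡ 2217 mod 7663]
  = (7663 / 2217)    [QR: 2217 ≡ 1 mod 4, sign kept]
  = (1012 / 2217)    [7663 ≡ 1012 mod 2217]
  = (253 / 2217)    [2217 ≡ 1 mod 8 ⇒ (2 / 2217)^2 = +1]
  = (2217 / 253)    [QR: 253 ≡ 1 mod 4, sign kept]
  = (193 / 253)    [2217 ≡ 193 mod 253]
  = (253 / 193)    [QR: 193 ≡ 1 mod 4, sign kept]
  = (60 / 193)    [253 ≡ 60 mod 193]
  = (15 / 193)    [193 ≡ 1 mod 8 ⇒ (2 / 193)^2 = +1]
  = (193 / 15)    [QR: 193 ≡ 1 mod 4, sign kept]
  = (13 / 15)    [193 ≡ 13 mod 15]
  = (15 / 13)    [QR: 13 ≡ 1 mod 4, sign kept]
  = (2 / 13)    [15 ≡ 2 mod 13]
  = -(1 / 13)    [13 ≡ 5 mod 8 ⇒ (2 / 13) = -1]
  = -1    [(1 / 13) = 1]

-1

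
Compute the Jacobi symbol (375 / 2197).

-1

(375 / 2197)
  = (2197 / 375)    [QR: 2197 ≡ 1 mod 4, sign kept]
  = (322 / 375)    [2197 ≡ 322 mod 375]
  = (161 / 375)    [375 ≡ 7 mod 8 ⇒ (2 / 375) = +1]
  = (375 / 161)    [QR: 161 ≡ 1 mod 4, sign kept]
  = (53 / 161)    [375 ≡ 53 mod 161]
  = (161 / 53)    [QR: 53 ≡ 1 mod 4, sign kept]
  = (2 / 53)    [161 ≡ 2 mod 53]
  = -(1 / 53)    [53 ≡ 5 mod 8 ⇒ (2 / 53) = -1]
  = -1    [(1 / 53) = 1]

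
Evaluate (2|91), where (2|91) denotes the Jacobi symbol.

(2|91)
  = -(1|91)    [91 ≡ 3 mod 8 ⇒ (2|91) = -1]
  = -1    [(1|91) = 1]

-1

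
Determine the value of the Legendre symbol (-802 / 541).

Reduce the numerator: -802 ≡ 280 (mod 541), so (-802 / 541) = (280 / 541).
Factor out 2: 280 = 2^3·35. Since 541 ≡ 5 (mod 8), (2 / 541) = -1, and (2 / 541)^3 = -1. Now have -(35 / 541).
541 ≡ 1 (mod 4), so quadratic reciprocity gives (35 / 541) = (541 / 35). Reduce: 541 ≡ 16 (mod 35). Now have -(16 / 35).
Factor out 2: 16 = 2^4. Since 35 ≡ 3 (mod 8), (2 / 35) = -1, and (2 / 35)^4 = +1. Now have -(1 / 35).
(1 / 35) = 1. Collecting the sign factors: -1.

-1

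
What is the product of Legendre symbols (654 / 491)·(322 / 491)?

-1

By multiplicativity, (654·322 / 491) = (654 / 491)·(322 / 491).
First factor (654 / 491):
Reduce the numerator: 654 ≡ 163 (mod 491), so (654 / 491) = (163 / 491).
Both 163 ≡ 3 and 491 ≡ 3 (mod 4), so reciprocity gives (163 / 491) = -(491 / 163). Reduce: 491 ≡ 2 (mod 163). Now have -(2 / 163).
Factor out 2: 2 = 2. Since 163 ≡ 3 (mod 8), (2 / 163) = -1. Now have (1 / 163).
(1 / 163) = 1. Collecting the sign factors: 1.
Second factor (322 / 491):
Factor out 2: 322 = 2·161. Since 491 ≡ 3 (mod 8), (2 / 491) = -1. Now have -(161 / 491).
161 ≡ 1 (mod 4), so quadratic reciprocity gives (161 / 491) = (491 / 161). Reduce: 491 ≡ 8 (mod 161). Now have -(8 / 161).
Factor out 2: 8 = 2^3. Since 161 ≡ 1 (mod 8), (2 / 161) = +1, and (2 / 161)^3 = +1. Now have -(1 / 161).
(1 / 161) = 1. Collecting the sign factors: -1.
Product: (1)·(-1) = -1.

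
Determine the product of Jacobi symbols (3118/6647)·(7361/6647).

By multiplicativity, (3118·7361/6647) = (3118/6647)·(7361/6647).
First factor (3118/6647):
Factor out 2: 3118 = 2·1559. Since 6647 ≡ 7 (mod 8), (2/6647) = +1. Now have (1559/6647).
Both 1559 ≡ 3 and 6647 ≡ 3 (mod 4), so reciprocity gives (1559/6647) = -(6647/1559). Reduce: 6647 ≡ 411 (mod 1559). Now have -(411/1559).
Both 411 ≡ 3 and 1559 ≡ 3 (mod 4), so reciprocity gives (411/1559) = -(1559/411). Reduce: 1559 ≡ 326 (mod 411). Now have (326/411).
Factor out 2: 326 = 2·163. Since 411 ≡ 3 (mod 8), (2/411) = -1. Now have -(163/411).
Both 163 ≡ 3 and 411 ≡ 3 (mod 4), so reciprocity gives (163/411) = -(411/163). Reduce: 411 ≡ 85 (mod 163). Now have (85/163).
85 ≡ 1 (mod 4), so quadratic reciprocity gives (85/163) = (163/85). Reduce: 163 ≡ 78 (mod 85). Now have (78/85).
Factor out 2: 78 = 2·39. Since 85 ≡ 5 (mod 8), (2/85) = -1. Now have -(39/85).
85 ≡ 1 (mod 4), so quadratic reciprocity gives (39/85) = (85/39). Reduce: 85 ≡ 7 (mod 39). Now have -(7/39).
Both 7 ≡ 3 and 39 ≡ 3 (mod 4), so reciprocity gives (7/39) = -(39/7). Reduce: 39 ≡ 4 (mod 7). Now have (4/7).
Factor out 2: 4 = 2^2. Since 7 ≡ 7 (mod 8), (2/7) = +1, and (2/7)^2 = +1. Now have (1/7).
(1/7) = 1. Collecting the sign factors: 1.
Second factor (7361/6647):
Reduce the numerator: 7361 ≡ 714 (mod 6647), so (7361/6647) = (714/6647).
Factor out 2: 714 = 2·357. Since 6647 ≡ 7 (mod 8), (2/6647) = +1. Now have (357/6647).
357 ≡ 1 (mod 4), so quadratic reciprocity gives (357/6647) = (6647/357). Reduce: 6647 ≡ 221 (mod 357). Now have (221/357).
221 ≡ 1 (mod 4), so quadratic reciprocity gives (221/357) = (357/221). Reduce: 357 ≡ 136 (mod 221). Now have (136/221).
Factor out 2: 136 = 2^3·17. Since 221 ≡ 5 (mod 8), (2/221) = -1, and (2/221)^3 = -1. Now have -(17/221).
17 ≡ 1 (mod 4), so quadratic reciprocity gives (17/221) = (221/17). Reduce: 221 ≡ 0 (mod 17). Now have -(0/17).
The numerator is now 0 with denominator 17 > 1: the symbol is 0.
Product: (1)·(0) = 0.

0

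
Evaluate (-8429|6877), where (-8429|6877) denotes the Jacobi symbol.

Reduce the numerator: -8429 ≡ 5325 (mod 6877), so (-8429|6877) = (5325|6877).
5325 ≡ 1 (mod 4), so quadratic reciprocity gives (5325|6877) = (6877|5325). Reduce: 6877 ≡ 1552 (mod 5325). Now have (1552|5325).
Factor out 2: 1552 = 2^4·97. Since 5325 ≡ 5 (mod 8), (2|5325) = -1, and (2|5325)^4 = +1. Now have (97|5325).
97 ≡ 1 (mod 4), so quadratic reciprocity gives (97|5325) = (5325|97). Reduce: 5325 ≡ 87 (mod 97). Now have (87|97).
97 ≡ 1 (mod 4), so quadratic reciprocity gives (87|97) = (97|87). Reduce: 97 ≡ 10 (mod 87). Now have (10|87).
Factor out 2: 10 = 2·5. Since 87 ≡ 7 (mod 8), (2|87) = +1. Now have (5|87).
5 ≡ 1 (mod 4), so quadratic reciprocity gives (5|87) = (87|5). Reduce: 87 ≡ 2 (mod 5). Now have (2|5).
Factor out 2: 2 = 2. Since 5 ≡ 5 (mod 8), (2|5) = -1. Now have -(1|5).
(1|5) = 1. Collecting the sign factors: -1.

-1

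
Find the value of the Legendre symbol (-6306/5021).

-1

(-6306/5021)
  = (6306/5021)    [5021 ≡ 1 mod 4 ⇒ (-1/5021) = +1]
  = (1285/5021)    [6306 ≡ 1285 mod 5021]
  = (5021/1285)    [QR: 1285 ≡ 1 mod 4, sign kept]
  = (1166/1285)    [5021 ≡ 1166 mod 1285]
  = -(583/1285)    [1285 ≡ 5 mod 8 ⇒ (2/1285) = -1]
  = -(1285/583)    [QR: 1285 ≡ 1 mod 4, sign kept]
  = -(119/583)    [1285 ≡ 119 mod 583]
  = (583/119)    [QR: both ≡ 3 mod 4, sign flips]
  = (107/119)    [583 ≡ 107 mod 119]
  = -(119/107)    [QR: both ≡ 3 mod 4, sign flips]
  = -(12/107)    [119 ≡ 12 mod 107]
  = -(3/107)    [107 ≡ 3 mod 8 ⇒ (2/107)^2 = +1]
  = (107/3)    [QR: both ≡ 3 mod 4, sign flips]
  = (2/3)    [107 ≡ 2 mod 3]
  = -(1/3)    [3 ≡ 3 mod 8 ⇒ (2/3) = -1]
  = -1    [(1/3) = 1]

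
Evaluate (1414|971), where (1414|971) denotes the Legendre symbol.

1

Reduce the numerator: 1414 ≡ 443 (mod 971), so (1414|971) = (443|971).
Both 443 ≡ 3 and 971 ≡ 3 (mod 4), so reciprocity gives (443|971) = -(971|443). Reduce: 971 ≡ 85 (mod 443). Now have -(85|443).
85 ≡ 1 (mod 4), so quadratic reciprocity gives (85|443) = (443|85). Reduce: 443 ≡ 18 (mod 85). Now have -(18|85).
Factor out 2: 18 = 2·9. Since 85 ≡ 5 (mod 8), (2|85) = -1. Now have (9|85).
9 ≡ 1 (mod 4), so quadratic reciprocity gives (9|85) = (85|9). Reduce: 85 ≡ 4 (mod 9). Now have (4|9).
Factor out 2: 4 = 2^2. Since 9 ≡ 1 (mod 8), (2|9) = +1, and (2|9)^2 = +1. Now have (1|9).
(1|9) = 1. Collecting the sign factors: 1.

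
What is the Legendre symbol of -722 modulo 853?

Reduce the numerator: -722 ≡ 131 (mod 853), so (-722/853) = (131/853).
853 ≡ 1 (mod 4), so quadratic reciprocity gives (131/853) = (853/131). Reduce: 853 ≡ 67 (mod 131). Now have (67/131).
Both 67 ≡ 3 and 131 ≡ 3 (mod 4), so reciprocity gives (67/131) = -(131/67). Reduce: 131 ≡ 64 (mod 67). Now have -(64/67).
Factor out 2: 64 = 2^6. Since 67 ≡ 3 (mod 8), (2/67) = -1, and (2/67)^6 = +1. Now have -(1/67).
(1/67) = 1. Collecting the sign factors: -1.

-1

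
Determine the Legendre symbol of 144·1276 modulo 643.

-1

By multiplicativity, (144·1276 / 643) = (144 / 643)·(1276 / 643).
First factor (144 / 643):
Factor out 2: 144 = 2^4·9. Since 643 ≡ 3 (mod 8), (2 / 643) = -1, and (2 / 643)^4 = +1. Now have (9 / 643).
9 ≡ 1 (mod 4), so quadratic reciprocity gives (9 / 643) = (643 / 9). Reduce: 643 ≡ 4 (mod 9). Now have (4 / 9).
Factor out 2: 4 = 2^2. Since 9 ≡ 1 (mod 8), (2 / 9) = +1, and (2 / 9)^2 = +1. Now have (1 / 9).
(1 / 9) = 1. Collecting the sign factors: 1.
Second factor (1276 / 643):
Reduce the numerator: 1276 ≡ 633 (mod 643), so (1276 / 643) = (633 / 643).
633 ≡ 1 (mod 4), so quadratic reciprocity gives (633 / 643) = (643 / 633). Reduce: 643 ≡ 10 (mod 633). Now have (10 / 633).
Factor out 2: 10 = 2·5. Since 633 ≡ 1 (mod 8), (2 / 633) = +1. Now have (5 / 633).
5 ≡ 1 (mod 4), so quadratic reciprocity gives (5 / 633) = (633 / 5). Reduce: 633 ≡ 3 (mod 5). Now have (3 / 5).
5 ≡ 1 (mod 4), so quadratic reciprocity gives (3 / 5) = (5 / 3). Reduce: 5 ≡ 2 (mod 3). Now have (2 / 3).
Factor out 2: 2 = 2. Since 3 ≡ 3 (mod 8), (2 / 3) = -1. Now have -(1 / 3).
(1 / 3) = 1. Collecting the sign factors: -1.
Product: (1)·(-1) = -1.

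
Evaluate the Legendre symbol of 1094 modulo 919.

Reduce the numerator: 1094 ≡ 175 (mod 919), so (1094 / 919) = (175 / 919).
Both 175 ≡ 3 and 919 ≡ 3 (mod 4), so reciprocity gives (175 / 919) = -(919 / 175). Reduce: 919 ≡ 44 (mod 175). Now have -(44 / 175).
Factor out 2: 44 = 2^2·11. Since 175 ≡ 7 (mod 8), (2 / 175) = +1, and (2 / 175)^2 = +1. Now have -(11 / 175).
Both 11 ≡ 3 and 175 ≡ 3 (mod 4), so reciprocity gives (11 / 175) = -(175 / 11). Reduce: 175 ≡ 10 (mod 11). Now have (10 / 11).
Factor out 2: 10 = 2·5. Since 11 ≡ 3 (mod 8), (2 / 11) = -1. Now have -(5 / 11).
5 ≡ 1 (mod 4), so quadratic reciprocity gives (5 / 11) = (11 / 5). Reduce: 11 ≡ 1 (mod 5). Now have -(1 / 5).
(1 / 5) = 1. Collecting the sign factors: -1.

-1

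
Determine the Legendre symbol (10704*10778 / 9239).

-1

By multiplicativity, (10704·10778 / 9239) = (10704 / 9239)·(10778 / 9239).
First factor (10704 / 9239):
Reduce the numerator: 10704 ≡ 1465 (mod 9239), so (10704 / 9239) = (1465 / 9239).
1465 ≡ 1 (mod 4), so quadratic reciprocity gives (1465 / 9239) = (9239 / 1465). Reduce: 9239 ≡ 449 (mod 1465). Now have (449 / 1465).
449 ≡ 1 (mod 4), so quadratic reciprocity gives (449 / 1465) = (1465 / 449). Reduce: 1465 ≡ 118 (mod 449). Now have (118 / 449).
Factor out 2: 118 = 2·59. Since 449 ≡ 1 (mod 8), (2 / 449) = +1. Now have (59 / 449).
449 ≡ 1 (mod 4), so quadratic reciprocity gives (59 / 449) = (449 / 59). Reduce: 449 ≡ 36 (mod 59). Now have (36 / 59).
Factor out 2: 36 = 2^2·9. Since 59 ≡ 3 (mod 8), (2 / 59) = -1, and (2 / 59)^2 = +1. Now have (9 / 59).
9 ≡ 1 (mod 4), so quadratic reciprocity gives (9 / 59) = (59 / 9). Reduce: 59 ≡ 5 (mod 9). Now have (5 / 9).
5 ≡ 1 (mod 4), so quadratic reciprocity gives (5 / 9) = (9 / 5). Reduce: 9 ≡ 4 (mod 5). Now have (4 / 5).
Factor out 2: 4 = 2^2. Since 5 ≡ 5 (mod 8), (2 / 5) = -1, and (2 / 5)^2 = +1. Now have (1 / 5).
(1 / 5) = 1. Collecting the sign factors: 1.
Second factor (10778 / 9239):
Reduce the numerator: 10778 ≡ 1539 (mod 9239), so (10778 / 9239) = (1539 / 9239).
Both 1539 ≡ 3 and 9239 ≡ 3 (mod 4), so reciprocity gives (1539 / 9239) = -(9239 / 1539). Reduce: 9239 ≡ 5 (mod 1539). Now have -(5 / 1539).
5 ≡ 1 (mod 4), so quadratic reciprocity gives (5 / 1539) = (1539 / 5). Reduce: 1539 ≡ 4 (mod 5). Now have -(4 / 5).
Factor out 2: 4 = 2^2. Since 5 ≡ 5 (mod 8), (2 / 5) = -1, and (2 / 5)^2 = +1. Now have -(1 / 5).
(1 / 5) = 1. Collecting the sign factors: -1.
Product: (1)·(-1) = -1.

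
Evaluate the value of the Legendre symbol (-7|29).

(-7|29)
  = (22|29)    [-7 ≡ 22 mod 29]
  = -(11|29)    [29 ≡ 5 mod 8 ⇒ (2|29) = -1]
  = -(29|11)    [QR: 29 ≡ 1 mod 4, sign kept]
  = -(7|11)    [29 ≡ 7 mod 11]
  = (11|7)    [QR: both ≡ 3 mod 4, sign flips]
  = (4|7)    [11 ≡ 4 mod 7]
  = (1|7)    [7 ≡ 7 mod 8 ⇒ (2|7)^2 = +1]
  = 1    [(1|7) = 1]

1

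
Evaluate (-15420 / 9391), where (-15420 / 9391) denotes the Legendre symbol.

Reduce the numerator: -15420 ≡ 3362 (mod 9391), so (-15420 / 9391) = (3362 / 9391).
Factor out 2: 3362 = 2·1681. Since 9391 ≡ 7 (mod 8), (2 / 9391) = +1. Now have (1681 / 9391).
1681 ≡ 1 (mod 4), so quadratic reciprocity gives (1681 / 9391) = (9391 / 1681). Reduce: 9391 ≡ 986 (mod 1681). Now have (986 / 1681).
Factor out 2: 986 = 2·493. Since 1681 ≡ 1 (mod 8), (2 / 1681) = +1. Now have (493 / 1681).
493 ≡ 1 (mod 4), so quadratic reciprocity gives (493 / 1681) = (1681 / 493). Reduce: 1681 ≡ 202 (mod 493). Now have (202 / 493).
Factor out 2: 202 = 2·101. Since 493 ≡ 5 (mod 8), (2 / 493) = -1. Now have -(101 / 493).
101 ≡ 1 (mod 4), so quadratic reciprocity gives (101 / 493) = (493 / 101). Reduce: 493 ≡ 89 (mod 101). Now have -(89 / 101).
89 ≡ 1 (mod 4), so quadratic reciprocity gives (89 / 101) = (101 / 89). Reduce: 101 ≡ 12 (mod 89). Now have -(12 / 89).
Factor out 2: 12 = 2^2·3. Since 89 ≡ 1 (mod 8), (2 / 89) = +1, and (2 / 89)^2 = +1. Now have -(3 / 89).
89 ≡ 1 (mod 4), so quadratic reciprocity gives (3 / 89) = (89 / 3). Reduce: 89 ≡ 2 (mod 3). Now have -(2 / 3).
Factor out 2: 2 = 2. Since 3 ≡ 3 (mod 8), (2 / 3) = -1. Now have (1 / 3).
(1 / 3) = 1. Collecting the sign factors: 1.

1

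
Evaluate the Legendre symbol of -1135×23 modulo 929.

1

By multiplicativity, (-1135·23|929) = (-1135|929)·(23|929).
First factor (-1135|929):
(-1135|929)
  = (723|929)    [-1135 ≡ 723 mod 929]
  = (929|723)    [QR: 929 ≡ 1 mod 4, sign kept]
  = (206|723)    [929 ≡ 206 mod 723]
  = -(103|723)    [723 ≡ 3 mod 8 ⇒ (2|723) = -1]
  = (723|103)    [QR: both ≡ 3 mod 4, sign flips]
  = (2|103)    [723 ≡ 2 mod 103]
  = (1|103)    [103 ≡ 7 mod 8 ⇒ (2|103) = +1]
  = 1    [(1|103) = 1]
Second factor (23|929):
(23|929)
  = (929|23)    [QR: 929 ≡ 1 mod 4, sign kept]
  = (9|23)    [929 ≡ 9 mod 23]
  = (23|9)    [QR: 9 ≡ 1 mod 4, sign kept]
  = (5|9)    [23 ≡ 5 mod 9]
  = (9|5)    [QR: 5 ≡ 1 mod 4, sign kept]
  = (4|5)    [9 ≡ 4 mod 5]
  = (1|5)    [5 ≡ 5 mod 8 ⇒ (2|5)^2 = +1]
  = 1    [(1|5) = 1]
Product: (1)·(1) = 1.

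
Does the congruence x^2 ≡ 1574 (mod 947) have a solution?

yes

Reduce the numerator: 1574 ≡ 627 (mod 947), so (1574/947) = (627/947).
Both 627 ≡ 3 and 947 ≡ 3 (mod 4), so reciprocity gives (627/947) = -(947/627). Reduce: 947 ≡ 320 (mod 627). Now have -(320/627).
Factor out 2: 320 = 2^6·5. Since 627 ≡ 3 (mod 8), (2/627) = -1, and (2/627)^6 = +1. Now have -(5/627).
5 ≡ 1 (mod 4), so quadratic reciprocity gives (5/627) = (627/5). Reduce: 627 ≡ 2 (mod 5). Now have -(2/5).
Factor out 2: 2 = 2. Since 5 ≡ 5 (mod 8), (2/5) = -1. Now have (1/5).
(1/5) = 1. Collecting the sign factors: 1.
The Legendre symbol is 1, so x^2 ≡ 1574 (mod 947) has solution.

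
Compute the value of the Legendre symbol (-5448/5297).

(-5448/5297)
  = (5448/5297)    [5297 ≡ 1 mod 4 ⇒ (-1/5297) = +1]
  = (151/5297)    [5448 ≡ 151 mod 5297]
  = (5297/151)    [QR: 5297 ≡ 1 mod 4, sign kept]
  = (12/151)    [5297 ≡ 12 mod 151]
  = (3/151)    [151 ≡ 7 mod 8 ⇒ (2/151)^2 = +1]
  = -(151/3)    [QR: both ≡ 3 mod 4, sign flips]
  = -(1/3)    [151 ≡ 1 mod 3]
  = -1    [(1/3) = 1]

-1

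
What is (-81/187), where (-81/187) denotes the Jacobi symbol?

-1

(-81/187)
  = -(81/187)    [187 ≡ 3 mod 4 ⇒ (-1/187) = -1]
  = -(187/81)    [QR: 81 ≡ 1 mod 4, sign kept]
  = -(25/81)    [187 ≡ 25 mod 81]
  = -(81/25)    [QR: 25 ≡ 1 mod 4, sign kept]
  = -(6/25)    [81 ≡ 6 mod 25]
  = -(3/25)    [25 ≡ 1 mod 8 ⇒ (2/25) = +1]
  = -(25/3)    [QR: 25 ≡ 1 mod 4, sign kept]
  = -(1/3)    [25 ≡ 1 mod 3]
  = -1    [(1/3) = 1]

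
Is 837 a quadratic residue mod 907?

(837/907)
  = (907/837)    [QR: 837 ≡ 1 mod 4, sign kept]
  = (70/837)    [907 ≡ 70 mod 837]
  = -(35/837)    [837 ≡ 5 mod 8 ⇒ (2/837) = -1]
  = -(837/35)    [QR: 837 ≡ 1 mod 4, sign kept]
  = -(32/35)    [837 ≡ 32 mod 35]
  = (1/35)    [35 ≡ 3 mod 8 ⇒ (2/35)^5 = -1]
  = 1    [(1/35) = 1]
(837/907) = 1, and 907 is prime, so 837 is a quadratic residue mod 907.

yes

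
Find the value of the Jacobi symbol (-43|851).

-1

(-43|851)
  = -(43|851)    [851 ≡ 3 mod 4 ⇒ (-1|851) = -1]
  = (851|43)    [QR: both ≡ 3 mod 4, sign flips]
  = (34|43)    [851 ≡ 34 mod 43]
  = -(17|43)    [43 ≡ 3 mod 8 ⇒ (2|43) = -1]
  = -(43|17)    [QR: 17 ≡ 1 mod 4, sign kept]
  = -(9|17)    [43 ≡ 9 mod 17]
  = -(17|9)    [QR: 9 ≡ 1 mod 4, sign kept]
  = -(8|9)    [17 ≡ 8 mod 9]
  = -(1|9)    [9 ≡ 1 mod 8 ⇒ (2|9)^3 = +1]
  = -1    [(1|9) = 1]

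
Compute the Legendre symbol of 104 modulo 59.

1

Reduce the numerator: 104 ≡ 45 (mod 59), so (104/59) = (45/59).
45 ≡ 1 (mod 4), so quadratic reciprocity gives (45/59) = (59/45). Reduce: 59 ≡ 14 (mod 45). Now have (14/45).
Factor out 2: 14 = 2·7. Since 45 ≡ 5 (mod 8), (2/45) = -1. Now have -(7/45).
45 ≡ 1 (mod 4), so quadratic reciprocity gives (7/45) = (45/7). Reduce: 45 ≡ 3 (mod 7). Now have -(3/7).
Both 3 ≡ 3 and 7 ≡ 3 (mod 4), so reciprocity gives (3/7) = -(7/3). Reduce: 7 ≡ 1 (mod 3). Now have (1/3).
(1/3) = 1. Collecting the sign factors: 1.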